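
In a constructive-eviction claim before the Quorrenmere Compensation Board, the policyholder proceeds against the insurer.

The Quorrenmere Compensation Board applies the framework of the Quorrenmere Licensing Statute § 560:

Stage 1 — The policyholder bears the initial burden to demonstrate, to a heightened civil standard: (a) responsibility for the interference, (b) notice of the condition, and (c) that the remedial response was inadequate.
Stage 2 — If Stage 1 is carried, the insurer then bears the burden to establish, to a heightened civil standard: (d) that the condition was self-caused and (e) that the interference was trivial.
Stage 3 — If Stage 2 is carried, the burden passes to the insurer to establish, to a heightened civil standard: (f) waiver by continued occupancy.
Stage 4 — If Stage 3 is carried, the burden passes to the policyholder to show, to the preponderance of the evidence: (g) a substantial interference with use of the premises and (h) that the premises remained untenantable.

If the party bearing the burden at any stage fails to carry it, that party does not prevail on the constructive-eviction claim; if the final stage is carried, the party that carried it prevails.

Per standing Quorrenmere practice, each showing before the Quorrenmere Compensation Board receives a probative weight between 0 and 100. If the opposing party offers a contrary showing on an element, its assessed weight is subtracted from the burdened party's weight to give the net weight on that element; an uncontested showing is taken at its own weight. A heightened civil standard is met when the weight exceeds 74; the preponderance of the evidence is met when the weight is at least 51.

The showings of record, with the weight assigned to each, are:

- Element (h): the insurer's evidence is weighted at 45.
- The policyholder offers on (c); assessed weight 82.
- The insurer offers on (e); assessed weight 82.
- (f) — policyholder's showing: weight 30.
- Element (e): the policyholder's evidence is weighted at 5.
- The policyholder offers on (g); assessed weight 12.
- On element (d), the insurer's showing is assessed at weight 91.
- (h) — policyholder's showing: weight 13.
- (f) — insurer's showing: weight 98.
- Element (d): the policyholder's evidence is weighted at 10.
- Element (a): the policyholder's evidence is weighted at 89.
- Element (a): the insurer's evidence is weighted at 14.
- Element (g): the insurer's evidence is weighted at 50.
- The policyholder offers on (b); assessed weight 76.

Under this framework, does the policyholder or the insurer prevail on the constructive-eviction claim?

Stage 1 (policyholder, a heightened civil standard, weight exceeds 74): (a) net 89−14=75 > 74 — meets; (b) 76 > 74 — meets; (c) 82 > 74 — meets.
  All elements met. The burden passes to the insurer.
Stage 2 (insurer, a heightened civil standard, weight exceeds 74): (d) net 91−10=81 > 74 — meets; (e) net 82−5=77 > 74 — meets.
  Stage 2 is satisfied; the insurer continues to bear the burden.
Stage 3 (insurer, a heightened civil standard, weight exceeds 74): (f) net 98−30=68 ≤ 74 — fails.
  The insurer does not carry Stage 3.
So the policyholder prevails.

policyholder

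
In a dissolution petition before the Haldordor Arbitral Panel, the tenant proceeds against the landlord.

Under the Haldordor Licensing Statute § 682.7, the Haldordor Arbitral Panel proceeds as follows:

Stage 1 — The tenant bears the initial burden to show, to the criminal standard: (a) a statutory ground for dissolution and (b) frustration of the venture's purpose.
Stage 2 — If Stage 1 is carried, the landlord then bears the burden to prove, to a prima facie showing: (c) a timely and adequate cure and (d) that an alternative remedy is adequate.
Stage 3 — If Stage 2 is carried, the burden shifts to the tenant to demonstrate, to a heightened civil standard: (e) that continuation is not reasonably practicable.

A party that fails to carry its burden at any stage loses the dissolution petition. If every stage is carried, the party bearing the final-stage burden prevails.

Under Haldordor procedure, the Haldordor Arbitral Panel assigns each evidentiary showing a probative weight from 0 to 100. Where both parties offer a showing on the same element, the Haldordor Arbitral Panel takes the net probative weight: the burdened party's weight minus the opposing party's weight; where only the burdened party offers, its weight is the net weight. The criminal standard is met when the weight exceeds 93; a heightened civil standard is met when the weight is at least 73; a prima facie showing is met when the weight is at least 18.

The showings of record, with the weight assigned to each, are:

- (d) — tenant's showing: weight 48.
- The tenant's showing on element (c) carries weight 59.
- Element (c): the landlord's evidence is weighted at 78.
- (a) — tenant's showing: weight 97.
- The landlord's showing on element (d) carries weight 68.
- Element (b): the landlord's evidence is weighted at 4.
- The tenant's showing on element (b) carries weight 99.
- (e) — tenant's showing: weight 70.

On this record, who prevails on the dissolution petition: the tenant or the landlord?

At Stage 1 the tenant must meet the criminal standard (weight exceeds 93): on (a) the weight is 97, > 93, so (a) meets the standard; on (b) the weight is 99 less the opposing 4 gives net 95, which does exceed 93, so (b) meets the standard.
  Stage 1 is satisfied; the onus moves to the landlord.
At Stage 2 the landlord must meet a prima facie showing (weight is at least 18): on (c) the weight is 78 less the opposing 59 gives net 19, ≥ 18, so (c) meets the standard; on (d) the weight is 68 less the opposing 48 gives net 20, which does reach 18, so (d) meets the standard.
  The landlord carries Stage 2; the tenant now bears the burden.
At Stage 3 the tenant must meet a heightened civil standard (weight is at least 73): on (e) the weight is 70, < 73, so (e) does not meet the standard.
  The tenant does not carry Stage 3.
So the landlord prevails.

landlord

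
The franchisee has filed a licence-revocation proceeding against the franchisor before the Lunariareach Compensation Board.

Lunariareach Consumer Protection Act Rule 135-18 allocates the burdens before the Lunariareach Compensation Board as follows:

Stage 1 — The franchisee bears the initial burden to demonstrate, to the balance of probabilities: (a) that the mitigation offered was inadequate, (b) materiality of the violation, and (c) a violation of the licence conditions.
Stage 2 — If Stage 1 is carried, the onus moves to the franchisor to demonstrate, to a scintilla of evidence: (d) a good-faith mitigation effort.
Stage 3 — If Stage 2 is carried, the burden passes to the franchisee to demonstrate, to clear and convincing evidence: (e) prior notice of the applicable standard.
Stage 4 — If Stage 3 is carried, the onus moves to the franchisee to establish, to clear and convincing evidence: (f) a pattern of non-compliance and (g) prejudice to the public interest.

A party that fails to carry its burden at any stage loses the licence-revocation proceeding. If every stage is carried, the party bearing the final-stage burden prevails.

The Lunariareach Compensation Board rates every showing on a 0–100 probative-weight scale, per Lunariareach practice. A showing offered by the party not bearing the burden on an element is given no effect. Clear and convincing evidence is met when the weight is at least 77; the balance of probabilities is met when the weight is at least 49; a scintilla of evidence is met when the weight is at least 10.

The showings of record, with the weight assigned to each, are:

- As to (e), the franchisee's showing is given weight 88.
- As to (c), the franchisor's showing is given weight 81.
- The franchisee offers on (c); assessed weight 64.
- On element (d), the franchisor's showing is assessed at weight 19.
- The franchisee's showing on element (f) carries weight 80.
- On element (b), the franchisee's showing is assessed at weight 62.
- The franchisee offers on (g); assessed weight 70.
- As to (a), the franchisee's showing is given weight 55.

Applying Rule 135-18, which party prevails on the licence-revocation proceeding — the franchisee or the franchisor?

franchisor

At Stage 1 the franchisee must meet the balance of probabilities (weight is at least 49): on (a) the weight is 55, which does reach 49, so (a) meets the standard; on (b) the weight is 62, which does reach 49, so (b) meets the standard; on (c) the weight is 64 (the franchisor's 81 is given no effect), which does reach 49, so (c) meets the standard.
  Stage 1 carried; the burden shifts to the franchisor.
At Stage 2 the franchisor must meet a scintilla of evidence (weight is at least 10): on (d) the weight is 19, ≥ 10, so (d) meets the standard.
  Stage 2 is satisfied; the onus moves to the franchisee.
At Stage 3 the franchisee must meet clear and convincing evidence (weight is at least 77): on (e) the weight is 88, ≥ 77, so (e) meets the standard.
  Stage 3 carried; the burden remains with the franchisee.
At Stage 4 the franchisee must meet clear and convincing evidence (weight is at least 77): on (f) the weight is 80, which does reach 77, so (f) meets the standard; on (g) the weight is 70, which does not reach 77, so (g) does not meet the standard.
  The franchisee does not carry Stage 4.
The franchisor prevails.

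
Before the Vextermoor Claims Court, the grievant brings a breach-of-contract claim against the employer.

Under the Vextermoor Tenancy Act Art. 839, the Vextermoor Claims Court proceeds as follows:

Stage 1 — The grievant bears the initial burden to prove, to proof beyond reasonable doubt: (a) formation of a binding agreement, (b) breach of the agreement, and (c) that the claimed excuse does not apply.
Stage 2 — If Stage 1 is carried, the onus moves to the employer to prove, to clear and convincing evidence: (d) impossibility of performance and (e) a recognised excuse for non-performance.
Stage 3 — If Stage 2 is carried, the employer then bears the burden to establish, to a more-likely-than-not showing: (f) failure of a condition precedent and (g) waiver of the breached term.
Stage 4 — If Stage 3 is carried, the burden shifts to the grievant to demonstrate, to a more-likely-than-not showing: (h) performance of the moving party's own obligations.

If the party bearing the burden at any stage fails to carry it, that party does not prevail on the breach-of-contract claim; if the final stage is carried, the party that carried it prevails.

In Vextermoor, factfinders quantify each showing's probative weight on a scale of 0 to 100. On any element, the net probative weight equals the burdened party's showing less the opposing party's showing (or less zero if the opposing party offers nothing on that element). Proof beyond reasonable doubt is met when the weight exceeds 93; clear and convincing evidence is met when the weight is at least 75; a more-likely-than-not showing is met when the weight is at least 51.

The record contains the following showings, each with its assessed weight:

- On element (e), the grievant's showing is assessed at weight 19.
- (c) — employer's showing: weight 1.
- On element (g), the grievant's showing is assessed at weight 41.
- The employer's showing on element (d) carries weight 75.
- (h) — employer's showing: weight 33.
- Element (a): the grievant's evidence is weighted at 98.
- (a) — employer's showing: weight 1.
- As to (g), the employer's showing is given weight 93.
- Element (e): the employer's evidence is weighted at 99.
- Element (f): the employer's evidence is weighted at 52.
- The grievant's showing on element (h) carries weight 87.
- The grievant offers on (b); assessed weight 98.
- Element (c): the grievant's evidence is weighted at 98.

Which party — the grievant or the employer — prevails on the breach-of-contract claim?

Stage 1 — burden on grievant; standard: proof beyond reasonable doubt (weight exceeds 93).
    (a): 98 − 1 = 97 > 93 [met]
    (b): 98 > 93 [met]
    (c): 98 − 1 = 97 > 93 [met]
  Stage 1 is satisfied; the onus moves to the employer.
Stage 2 — burden on employer; standard: clear and convincing evidence (weight is at least 75).
    (d): 75 ≥ 75 [met]
    (e): 99 − 19 = 80 ≥ 75 [met]
  Stage 2 carried; the burden remains with the employer.
Stage 3 — burden on employer; standard: a more-likely-than-not showing (weight is at least 51).
    (f): 52 ≥ 51 [met]
    (g): 93 − 41 = 52 ≥ 51 [met]
  All elements met. The burden passes to the grievant.
Stage 4 — burden on grievant; standard: a more-likely-than-not showing (weight is at least 51).
    (h): 87 − 33 = 54 ≥ 51 [met]
  Stage 4 carried; the final stage is satisfied.
With every stage satisfied, the grievant prevails.

grievant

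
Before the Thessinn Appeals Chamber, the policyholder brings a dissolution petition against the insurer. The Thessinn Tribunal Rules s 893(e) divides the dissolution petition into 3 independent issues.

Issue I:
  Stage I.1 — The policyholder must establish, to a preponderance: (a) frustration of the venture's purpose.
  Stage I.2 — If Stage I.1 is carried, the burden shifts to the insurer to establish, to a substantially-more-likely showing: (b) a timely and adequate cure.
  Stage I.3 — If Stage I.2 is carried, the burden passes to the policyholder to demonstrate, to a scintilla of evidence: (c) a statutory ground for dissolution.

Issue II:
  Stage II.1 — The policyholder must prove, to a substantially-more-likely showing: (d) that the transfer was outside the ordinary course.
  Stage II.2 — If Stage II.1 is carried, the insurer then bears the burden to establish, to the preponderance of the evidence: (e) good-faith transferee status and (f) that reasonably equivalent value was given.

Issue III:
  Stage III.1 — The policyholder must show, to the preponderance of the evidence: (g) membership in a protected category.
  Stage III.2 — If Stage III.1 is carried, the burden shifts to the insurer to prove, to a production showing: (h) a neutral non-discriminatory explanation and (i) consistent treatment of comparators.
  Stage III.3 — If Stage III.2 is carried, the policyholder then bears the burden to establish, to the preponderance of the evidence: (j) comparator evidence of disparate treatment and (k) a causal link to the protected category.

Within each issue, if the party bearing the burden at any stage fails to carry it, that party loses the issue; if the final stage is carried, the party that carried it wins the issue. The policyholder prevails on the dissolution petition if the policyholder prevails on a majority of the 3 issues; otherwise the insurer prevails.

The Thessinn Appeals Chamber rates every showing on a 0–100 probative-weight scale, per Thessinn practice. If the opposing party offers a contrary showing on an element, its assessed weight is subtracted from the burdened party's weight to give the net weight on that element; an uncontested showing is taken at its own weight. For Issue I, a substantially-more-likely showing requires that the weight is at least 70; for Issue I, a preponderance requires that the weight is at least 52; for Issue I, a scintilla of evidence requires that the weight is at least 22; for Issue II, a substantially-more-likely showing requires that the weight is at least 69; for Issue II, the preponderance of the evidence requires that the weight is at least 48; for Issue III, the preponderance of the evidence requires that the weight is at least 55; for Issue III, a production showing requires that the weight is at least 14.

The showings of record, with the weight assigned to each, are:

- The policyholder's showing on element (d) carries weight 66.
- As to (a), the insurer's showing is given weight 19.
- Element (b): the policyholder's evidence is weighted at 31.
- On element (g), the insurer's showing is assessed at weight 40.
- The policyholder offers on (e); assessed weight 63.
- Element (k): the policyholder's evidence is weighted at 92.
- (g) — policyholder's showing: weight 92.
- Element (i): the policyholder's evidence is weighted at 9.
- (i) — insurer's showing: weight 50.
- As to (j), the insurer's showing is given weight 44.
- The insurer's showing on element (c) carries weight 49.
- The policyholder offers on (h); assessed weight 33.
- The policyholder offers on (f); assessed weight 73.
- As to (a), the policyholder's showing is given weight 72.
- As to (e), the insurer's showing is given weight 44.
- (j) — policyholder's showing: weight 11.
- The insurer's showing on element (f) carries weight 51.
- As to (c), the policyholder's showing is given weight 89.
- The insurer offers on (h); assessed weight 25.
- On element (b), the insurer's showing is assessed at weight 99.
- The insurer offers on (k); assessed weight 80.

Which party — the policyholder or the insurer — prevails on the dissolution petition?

insurer

— Issue I —
Stage I.1 — burden on policyholder; standard: a preponderance (weight is at least 52).
    (a): 72 − 19 = 53 ≥ 52 [met]
  Stage I.1 carried; the burden shifts to the insurer.
Stage I.2 — burden on insurer; standard: a substantially-more-likely showing (weight is at least 70).
    (b): 99 − 31 = 68 < 70 [not met]
  Stage I.2 not carried; the insurer fails its burden.
The analysis ends at Stage I.2; the policyholder prevails on this issue.
— Issue II —
Stage II.1 (policyholder, a substantially-more-likely showing, weight is at least 69): (d) 66 < 69 — fails.
  The policyholder does not carry Stage II.1.
The insurer prevails on this issue.
— Issue III —
Stage III.1 — burden on policyholder; standard: the preponderance of the evidence (weight is at least 55).
    (g): 92 − 40 = 52 < 55 [not met]
  The policyholder does not carry Stage III.1.
So the insurer prevails on this issue.
Per-issue: Issue I → policyholder; Issue II → insurer; Issue III → insurer. The policyholder must prevail on a majority of issues; overall, the insurer prevails.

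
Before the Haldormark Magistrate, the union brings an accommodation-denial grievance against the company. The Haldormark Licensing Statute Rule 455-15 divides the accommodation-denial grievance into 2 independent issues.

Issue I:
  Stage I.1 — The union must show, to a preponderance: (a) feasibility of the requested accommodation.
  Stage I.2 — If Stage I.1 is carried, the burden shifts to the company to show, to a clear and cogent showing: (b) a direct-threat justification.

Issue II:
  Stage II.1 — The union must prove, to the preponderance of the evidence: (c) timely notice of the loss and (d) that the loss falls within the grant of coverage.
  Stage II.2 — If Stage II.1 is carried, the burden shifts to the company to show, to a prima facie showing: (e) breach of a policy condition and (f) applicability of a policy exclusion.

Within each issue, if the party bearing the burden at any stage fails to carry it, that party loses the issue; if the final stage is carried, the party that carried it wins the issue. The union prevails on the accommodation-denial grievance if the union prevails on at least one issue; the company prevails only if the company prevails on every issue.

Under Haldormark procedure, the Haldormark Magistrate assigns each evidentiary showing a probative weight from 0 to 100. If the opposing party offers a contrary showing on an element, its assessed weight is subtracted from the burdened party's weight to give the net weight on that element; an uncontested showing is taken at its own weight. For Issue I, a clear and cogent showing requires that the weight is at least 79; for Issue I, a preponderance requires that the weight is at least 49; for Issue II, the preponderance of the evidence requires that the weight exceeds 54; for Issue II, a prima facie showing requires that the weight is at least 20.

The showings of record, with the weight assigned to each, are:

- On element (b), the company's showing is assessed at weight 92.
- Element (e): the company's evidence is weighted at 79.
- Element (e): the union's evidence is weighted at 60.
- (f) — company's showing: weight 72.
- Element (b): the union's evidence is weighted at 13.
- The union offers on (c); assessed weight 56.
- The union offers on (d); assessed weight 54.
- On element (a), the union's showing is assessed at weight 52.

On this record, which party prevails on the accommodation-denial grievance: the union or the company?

company

— Issue I —
Stage I.1 (union, a preponderance, weight is at least 49): (a) 52 ≥ 49 — meets.
  The union carries Stage I.1; the company now bears the burden.
Stage I.2 (company, a clear and cogent showing, weight is at least 79): (b) net 92−13=79 ≥ 79 — meets.
  The company carries the last stage.
With every stage satisfied, the company prevails on this issue.
— Issue II —
At Stage II.1 the union must meet the preponderance of the evidence (weight exceeds 54): on (c) the weight is 56, which does exceed 54, so (c) meets the standard; on (d) the weight is 54, which does not exceed 54, so (d) does not meet the standard.
  Not every element is met, so the union fails to carry Stage II.1.
The analysis ends at Stage II.1; the company prevails on this issue.
Per-issue: Issue I → company; Issue II → company. The union must prevail on at least one issue; overall, the company prevails.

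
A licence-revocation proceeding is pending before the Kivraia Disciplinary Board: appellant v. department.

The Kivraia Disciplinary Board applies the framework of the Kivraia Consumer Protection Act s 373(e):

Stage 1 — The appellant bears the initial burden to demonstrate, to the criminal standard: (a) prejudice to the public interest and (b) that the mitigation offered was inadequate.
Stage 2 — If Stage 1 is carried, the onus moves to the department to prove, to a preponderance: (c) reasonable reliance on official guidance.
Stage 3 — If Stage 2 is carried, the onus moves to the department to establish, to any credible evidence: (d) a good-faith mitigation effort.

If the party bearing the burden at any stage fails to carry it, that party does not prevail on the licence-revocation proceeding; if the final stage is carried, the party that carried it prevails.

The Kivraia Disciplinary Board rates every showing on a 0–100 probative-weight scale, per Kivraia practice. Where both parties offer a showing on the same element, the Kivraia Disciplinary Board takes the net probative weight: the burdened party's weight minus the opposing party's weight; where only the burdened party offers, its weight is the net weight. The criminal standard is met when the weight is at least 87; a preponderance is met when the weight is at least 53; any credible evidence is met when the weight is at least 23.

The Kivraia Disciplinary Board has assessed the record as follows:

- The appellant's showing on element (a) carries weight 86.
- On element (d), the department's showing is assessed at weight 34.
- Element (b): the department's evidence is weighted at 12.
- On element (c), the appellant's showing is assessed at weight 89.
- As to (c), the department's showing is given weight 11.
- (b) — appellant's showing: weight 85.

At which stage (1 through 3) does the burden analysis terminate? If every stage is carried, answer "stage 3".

Stage 1 (appellant, the criminal standard, weight is at least 87): (a) 86 < 87 — fails; (b) net 85−12=73 < 87 — fails.
  Stage 1 not carried; the appellant fails its burden.
The analysis ends at Stage 1; the department prevails.

stage 1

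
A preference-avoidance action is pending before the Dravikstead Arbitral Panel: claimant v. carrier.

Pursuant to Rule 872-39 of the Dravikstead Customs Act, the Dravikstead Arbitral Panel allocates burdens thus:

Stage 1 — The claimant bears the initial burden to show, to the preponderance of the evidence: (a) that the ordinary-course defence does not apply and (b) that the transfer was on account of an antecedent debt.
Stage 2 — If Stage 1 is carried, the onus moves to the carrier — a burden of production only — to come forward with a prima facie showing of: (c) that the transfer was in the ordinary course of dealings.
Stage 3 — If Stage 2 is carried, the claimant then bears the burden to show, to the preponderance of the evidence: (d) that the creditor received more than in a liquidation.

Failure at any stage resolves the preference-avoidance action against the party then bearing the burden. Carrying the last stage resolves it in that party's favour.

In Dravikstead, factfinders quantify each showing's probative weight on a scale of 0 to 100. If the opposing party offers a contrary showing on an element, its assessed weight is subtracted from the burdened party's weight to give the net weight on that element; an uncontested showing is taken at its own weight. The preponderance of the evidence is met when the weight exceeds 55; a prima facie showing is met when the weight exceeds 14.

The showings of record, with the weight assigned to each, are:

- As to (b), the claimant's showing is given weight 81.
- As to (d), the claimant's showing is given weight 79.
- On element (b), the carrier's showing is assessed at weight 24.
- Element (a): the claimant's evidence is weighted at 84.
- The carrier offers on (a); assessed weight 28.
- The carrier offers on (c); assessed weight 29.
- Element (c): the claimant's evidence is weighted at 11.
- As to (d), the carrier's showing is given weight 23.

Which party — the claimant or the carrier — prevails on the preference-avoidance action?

Stage 1 (claimant, the preponderance of the evidence, weight exceeds 55): (a) net 84−28=56 > 55 — meets; (b) net 81−24=57 > 55 — meets.
  Stage 1 carried; the burden shifts to the carrier.
Stage 2 (carrier, a prima facie showing, weight exceeds 14): (c) net 29−11=18 > 14 — meets.
  All elements met. The burden passes to the claimant.
Stage 3 (claimant, the preponderance of the evidence, weight exceeds 55): (d) net 79−23=56 > 55 — meets.
  Stage 3 carried; the final stage is satisfied.
Every stage carried; the claimant prevails.

claimant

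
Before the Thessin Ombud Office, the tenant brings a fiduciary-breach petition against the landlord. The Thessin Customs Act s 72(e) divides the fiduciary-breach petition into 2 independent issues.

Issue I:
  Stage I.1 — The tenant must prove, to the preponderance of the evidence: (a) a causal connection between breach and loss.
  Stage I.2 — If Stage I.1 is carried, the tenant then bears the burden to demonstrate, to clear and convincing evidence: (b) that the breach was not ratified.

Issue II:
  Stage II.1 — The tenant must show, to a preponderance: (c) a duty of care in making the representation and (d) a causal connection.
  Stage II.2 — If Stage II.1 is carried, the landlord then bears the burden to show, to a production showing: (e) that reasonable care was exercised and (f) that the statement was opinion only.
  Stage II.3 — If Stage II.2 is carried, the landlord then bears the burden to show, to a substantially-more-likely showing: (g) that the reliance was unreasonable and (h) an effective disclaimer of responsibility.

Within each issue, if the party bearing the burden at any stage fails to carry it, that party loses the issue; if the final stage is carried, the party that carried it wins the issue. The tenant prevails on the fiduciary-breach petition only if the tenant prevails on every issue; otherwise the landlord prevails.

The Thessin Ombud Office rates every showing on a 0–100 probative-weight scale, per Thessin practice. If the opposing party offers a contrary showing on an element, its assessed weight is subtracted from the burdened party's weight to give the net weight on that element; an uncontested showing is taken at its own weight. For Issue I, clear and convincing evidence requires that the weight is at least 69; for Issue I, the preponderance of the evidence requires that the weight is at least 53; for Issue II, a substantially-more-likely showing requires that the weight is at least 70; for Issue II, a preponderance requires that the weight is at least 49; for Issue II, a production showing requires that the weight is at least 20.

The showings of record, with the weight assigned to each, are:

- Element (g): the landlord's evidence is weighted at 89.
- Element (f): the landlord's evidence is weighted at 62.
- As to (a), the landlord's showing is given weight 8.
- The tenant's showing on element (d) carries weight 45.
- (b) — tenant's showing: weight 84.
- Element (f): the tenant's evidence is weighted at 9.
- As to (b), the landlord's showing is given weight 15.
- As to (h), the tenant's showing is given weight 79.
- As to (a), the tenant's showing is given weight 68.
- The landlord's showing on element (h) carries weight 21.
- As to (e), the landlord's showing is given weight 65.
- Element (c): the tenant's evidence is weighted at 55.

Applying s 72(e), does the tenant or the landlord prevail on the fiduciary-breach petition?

— Issue I —
At Stage I.1 the tenant must meet the preponderance of the evidence (weight is at least 53): on (a) the weight is 68 less the opposing 8 gives net 60, ≥ 53, so (a) meets the standard.
  All elements met. The tenant retains the burden for Stage I.2.
At Stage I.2 the tenant must meet clear and convincing evidence (weight is at least 69): on (b) the weight is 84 less the opposing 15 gives net 69, ≥ 69, so (b) meets the standard.
  Stage I.2 carried; the final stage is satisfied.
With every stage satisfied, the tenant prevails on this issue.
— Issue II —
Stage II.1 — burden on tenant; standard: a preponderance (weight is at least 49).
    (c): 55 ≥ 49 [met]
    (d): 45 < 49 [not met]
  Stage II.1 not carried; the tenant fails its burden.
The landlord prevails on this issue.
Per-issue: Issue I → tenant; Issue II → landlord. The tenant must prevail on every issue; overall, the landlord prevails.

landlord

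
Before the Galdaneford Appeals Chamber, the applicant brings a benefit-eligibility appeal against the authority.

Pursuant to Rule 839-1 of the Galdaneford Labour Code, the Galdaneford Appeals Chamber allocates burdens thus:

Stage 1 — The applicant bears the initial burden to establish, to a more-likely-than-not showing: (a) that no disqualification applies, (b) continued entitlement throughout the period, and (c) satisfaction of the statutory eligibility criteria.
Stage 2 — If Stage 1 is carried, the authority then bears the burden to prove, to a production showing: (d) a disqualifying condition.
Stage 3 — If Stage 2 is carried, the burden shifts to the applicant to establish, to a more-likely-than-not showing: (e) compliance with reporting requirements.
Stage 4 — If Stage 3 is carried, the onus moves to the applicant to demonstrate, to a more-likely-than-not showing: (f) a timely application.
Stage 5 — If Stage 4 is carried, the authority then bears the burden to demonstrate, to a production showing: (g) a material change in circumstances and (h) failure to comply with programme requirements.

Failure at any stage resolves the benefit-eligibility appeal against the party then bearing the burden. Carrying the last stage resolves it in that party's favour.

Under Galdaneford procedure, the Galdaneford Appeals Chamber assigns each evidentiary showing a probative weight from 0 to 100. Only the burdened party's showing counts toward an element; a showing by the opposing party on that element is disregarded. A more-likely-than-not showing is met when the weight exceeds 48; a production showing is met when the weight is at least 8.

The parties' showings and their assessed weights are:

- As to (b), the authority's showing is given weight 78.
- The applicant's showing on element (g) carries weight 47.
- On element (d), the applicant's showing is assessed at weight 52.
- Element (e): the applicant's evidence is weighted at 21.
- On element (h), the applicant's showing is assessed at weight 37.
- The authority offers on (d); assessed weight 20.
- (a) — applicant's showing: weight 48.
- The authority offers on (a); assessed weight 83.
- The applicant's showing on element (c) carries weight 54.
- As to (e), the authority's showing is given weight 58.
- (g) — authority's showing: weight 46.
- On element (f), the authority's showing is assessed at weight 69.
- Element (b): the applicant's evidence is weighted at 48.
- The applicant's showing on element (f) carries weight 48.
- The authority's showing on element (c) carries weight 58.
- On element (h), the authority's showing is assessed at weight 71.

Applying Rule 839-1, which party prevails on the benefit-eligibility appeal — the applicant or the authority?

authority

At Stage 1 the applicant must meet a more-likely-than-not showing (weight exceeds 48): on (a) the weight is 48 (the authority's 83 is given no effect), ≤ 48, so (a) does not meet the standard; on (b) the weight is 48 (the authority's 78 is given no effect), ≤ 48, so (b) does not meet the standard; on (c) the weight is 54 (the authority's 58 is given no effect), > 48, so (c) meets the standard.
  Stage 1 not carried; the applicant fails its burden.
The analysis ends at Stage 1; the authority prevails.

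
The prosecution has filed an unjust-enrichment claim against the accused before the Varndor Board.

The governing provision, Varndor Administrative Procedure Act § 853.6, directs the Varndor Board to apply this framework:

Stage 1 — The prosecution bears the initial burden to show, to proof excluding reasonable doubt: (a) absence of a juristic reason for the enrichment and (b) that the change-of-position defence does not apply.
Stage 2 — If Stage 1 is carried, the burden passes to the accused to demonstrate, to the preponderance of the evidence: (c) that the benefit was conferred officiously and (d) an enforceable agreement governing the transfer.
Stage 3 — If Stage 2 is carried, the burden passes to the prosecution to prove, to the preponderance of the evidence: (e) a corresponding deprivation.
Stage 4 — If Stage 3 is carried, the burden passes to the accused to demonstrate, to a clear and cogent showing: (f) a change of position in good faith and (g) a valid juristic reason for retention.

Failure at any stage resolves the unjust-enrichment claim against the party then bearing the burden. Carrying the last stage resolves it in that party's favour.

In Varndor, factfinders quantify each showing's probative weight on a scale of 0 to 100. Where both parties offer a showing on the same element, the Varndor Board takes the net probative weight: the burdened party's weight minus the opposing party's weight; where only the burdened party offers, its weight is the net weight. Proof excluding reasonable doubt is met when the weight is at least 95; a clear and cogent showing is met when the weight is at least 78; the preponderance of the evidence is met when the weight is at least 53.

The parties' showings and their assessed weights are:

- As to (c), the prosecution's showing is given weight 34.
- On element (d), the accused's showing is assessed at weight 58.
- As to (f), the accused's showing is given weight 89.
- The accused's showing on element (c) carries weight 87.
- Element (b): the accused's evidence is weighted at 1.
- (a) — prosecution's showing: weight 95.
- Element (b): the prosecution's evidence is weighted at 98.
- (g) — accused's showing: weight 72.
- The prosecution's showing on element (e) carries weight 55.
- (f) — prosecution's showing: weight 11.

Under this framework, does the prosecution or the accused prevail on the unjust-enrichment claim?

prosecution

At Stage 1 the prosecution must meet proof excluding reasonable doubt (weight is at least 95): on (a) the weight is 95, which does reach 95, so (a) meets the standard; on (b) the weight is 98 less the opposing 1 gives net 97, ≥ 95, so (b) meets the standard.
  All elements met. The burden passes to the accused.
At Stage 2 the accused must meet the preponderance of the evidence (weight is at least 53): on (c) the weight is 87 less the opposing 34 gives net 53, which does reach 53, so (c) meets the standard; on (d) the weight is 58, which does reach 53, so (d) meets the standard.
  Stage 2 is satisfied; the onus moves to the prosecution.
At Stage 3 the prosecution must meet the preponderance of the evidence (weight is at least 53): on (e) the weight is 55, ≥ 53, so (e) meets the standard.
  All elements met. The burden passes to the accused.
At Stage 4 the accused must meet a clear and cogent showing (weight is at least 78): on (f) the weight is 89 less the opposing 11 gives net 78, ≥ 78, so (f) meets the standard; on (g) the weight is 72, < 78, so (g) does not meet the standard.
  The accused does not carry Stage 4.
The prosecution prevails.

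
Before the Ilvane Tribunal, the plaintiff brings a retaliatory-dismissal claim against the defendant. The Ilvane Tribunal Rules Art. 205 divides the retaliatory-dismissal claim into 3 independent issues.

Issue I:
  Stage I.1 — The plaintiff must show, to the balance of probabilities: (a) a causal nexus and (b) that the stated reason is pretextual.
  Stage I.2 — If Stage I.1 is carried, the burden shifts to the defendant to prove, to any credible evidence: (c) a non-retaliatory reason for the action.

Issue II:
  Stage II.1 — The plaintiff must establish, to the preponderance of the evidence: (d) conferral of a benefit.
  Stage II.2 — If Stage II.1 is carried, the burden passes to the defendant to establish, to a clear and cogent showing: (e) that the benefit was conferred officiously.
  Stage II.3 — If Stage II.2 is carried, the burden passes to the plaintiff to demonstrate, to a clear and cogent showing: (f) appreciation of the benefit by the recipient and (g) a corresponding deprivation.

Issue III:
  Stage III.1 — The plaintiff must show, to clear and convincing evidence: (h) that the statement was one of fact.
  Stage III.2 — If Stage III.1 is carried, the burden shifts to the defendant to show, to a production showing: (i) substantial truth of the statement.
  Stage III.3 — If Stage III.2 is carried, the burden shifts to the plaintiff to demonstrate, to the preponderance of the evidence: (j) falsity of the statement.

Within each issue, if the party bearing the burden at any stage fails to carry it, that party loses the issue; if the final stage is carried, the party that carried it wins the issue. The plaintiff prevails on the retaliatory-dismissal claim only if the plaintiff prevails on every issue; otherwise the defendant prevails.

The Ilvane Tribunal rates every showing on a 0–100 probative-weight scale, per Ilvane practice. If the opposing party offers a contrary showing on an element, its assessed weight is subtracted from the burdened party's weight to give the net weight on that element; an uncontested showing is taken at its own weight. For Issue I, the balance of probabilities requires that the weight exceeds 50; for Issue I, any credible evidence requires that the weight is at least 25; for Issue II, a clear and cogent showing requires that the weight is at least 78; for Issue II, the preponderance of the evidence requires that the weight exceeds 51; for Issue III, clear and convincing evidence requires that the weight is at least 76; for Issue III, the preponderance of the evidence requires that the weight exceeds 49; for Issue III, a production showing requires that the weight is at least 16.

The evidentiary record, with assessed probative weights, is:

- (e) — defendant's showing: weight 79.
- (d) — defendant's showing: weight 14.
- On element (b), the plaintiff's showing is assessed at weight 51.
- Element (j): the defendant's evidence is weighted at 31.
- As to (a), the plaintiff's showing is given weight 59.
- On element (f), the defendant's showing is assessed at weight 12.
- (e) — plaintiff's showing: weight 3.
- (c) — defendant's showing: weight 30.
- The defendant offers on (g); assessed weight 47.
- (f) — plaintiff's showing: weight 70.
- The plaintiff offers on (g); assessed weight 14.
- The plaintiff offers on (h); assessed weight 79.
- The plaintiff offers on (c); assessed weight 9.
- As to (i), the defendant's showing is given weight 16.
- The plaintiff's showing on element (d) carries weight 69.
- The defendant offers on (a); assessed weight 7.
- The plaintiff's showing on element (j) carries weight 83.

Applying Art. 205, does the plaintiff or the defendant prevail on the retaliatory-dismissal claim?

plaintiff

— Issue I —
Stage I.1 (plaintiff, the balance of probabilities, weight exceeds 50): (a) net 59−7=52 > 50 — meets; (b) 51 > 50 — meets.
  Stage I.1 is satisfied; the onus moves to the defendant.
Stage I.2 (defendant, any credible evidence, weight is at least 25): (c) net 30−9=21 < 25 — fails.
  The defendant does not carry Stage I.2.
The plaintiff prevails on this issue.
— Issue II —
Stage II.1 (plaintiff, the preponderance of the evidence, weight exceeds 51): (d) net 69−14=55 > 51 — meets.
  Stage II.1 is satisfied; the onus moves to the defendant.
Stage II.2 (defendant, a clear and cogent showing, weight is at least 78): (e) net 79−3=76 < 78 — fails.
  Not every element is met, so the defendant fails to carry Stage II.2.
So the plaintiff prevails on this issue.
— Issue III —
Stage III.1 (plaintiff, clear and convincing evidence, weight is at least 76): (h) 79 ≥ 76 — meets.
  Stage III.1 carried; the burden shifts to the defendant.
Stage III.2 (defendant, a production showing, weight is at least 16): (i) 16 ≥ 16 — meets.
  The defendant carries Stage III.2; the plaintiff now bears the burden.
Stage III.3 (plaintiff, the preponderance of the evidence, weight exceeds 49): (j) net 83−31=52 > 49 — meets.
  Stage III.3 carried; the final stage is satisfied.
Every stage carried; the plaintiff prevails on this issue.
Per-issue: Issue I → plaintiff; Issue II → plaintiff; Issue III → plaintiff. The plaintiff must prevail on every issue; overall, the plaintiff prevails.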